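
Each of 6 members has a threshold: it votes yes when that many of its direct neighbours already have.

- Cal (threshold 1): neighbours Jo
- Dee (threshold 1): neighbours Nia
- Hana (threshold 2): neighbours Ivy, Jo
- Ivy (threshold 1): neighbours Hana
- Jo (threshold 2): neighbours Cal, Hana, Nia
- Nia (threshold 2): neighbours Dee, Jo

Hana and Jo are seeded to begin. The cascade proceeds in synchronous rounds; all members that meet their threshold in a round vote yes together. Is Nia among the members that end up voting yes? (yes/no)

no

Round 1 — Hana, Jo vote yes (initial).
Round 2 — checking thresholds:
  Cal: 1 of 1 neighbours ≥ 1, votes yes.
  Ivy: 1 of 1 neighbours ≥ 1, votes yes.
  Nia: 1 of 2 neighbours < 2, not yet.
Round 3 — no new yes votes; cascade stops.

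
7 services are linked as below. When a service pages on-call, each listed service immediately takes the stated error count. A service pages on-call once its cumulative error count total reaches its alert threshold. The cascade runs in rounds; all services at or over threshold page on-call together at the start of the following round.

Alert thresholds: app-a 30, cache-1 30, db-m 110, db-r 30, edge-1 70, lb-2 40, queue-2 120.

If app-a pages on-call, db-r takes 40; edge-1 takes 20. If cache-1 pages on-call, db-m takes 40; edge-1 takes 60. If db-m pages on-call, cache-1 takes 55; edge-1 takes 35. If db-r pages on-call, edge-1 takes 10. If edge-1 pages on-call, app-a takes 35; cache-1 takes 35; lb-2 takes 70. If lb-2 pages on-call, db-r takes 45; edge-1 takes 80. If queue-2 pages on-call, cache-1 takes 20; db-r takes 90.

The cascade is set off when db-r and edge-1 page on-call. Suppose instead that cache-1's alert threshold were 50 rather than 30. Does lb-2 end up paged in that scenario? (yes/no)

yes

With cache-1's alert threshold at 50:
Round 1 — db-r, edge-1 page on-call (initial).
  app-a: +35 → 35 ≥ 30
  cache-1: +35 → 35 < 50
  lb-2: +70 → 70 ≥ 40
Round 2 — app-a, lb-2 page on-call.
No further pages.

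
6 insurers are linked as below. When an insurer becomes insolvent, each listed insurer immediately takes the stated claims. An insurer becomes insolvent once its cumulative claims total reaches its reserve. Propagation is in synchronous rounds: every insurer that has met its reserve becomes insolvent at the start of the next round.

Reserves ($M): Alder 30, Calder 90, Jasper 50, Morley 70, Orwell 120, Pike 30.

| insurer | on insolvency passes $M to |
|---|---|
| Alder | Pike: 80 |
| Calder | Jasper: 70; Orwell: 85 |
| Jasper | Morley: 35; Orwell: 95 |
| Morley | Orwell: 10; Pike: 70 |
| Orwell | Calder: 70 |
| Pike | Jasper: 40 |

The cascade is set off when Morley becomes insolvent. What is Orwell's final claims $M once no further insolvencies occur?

Round 1 — Morley becomes insolvent (initial).
  Orwell: +10 → 10 < 120
  Pike: +70 → 70 ≥ 30
Round 2 — Pike becomes insolvent.
  Jasper: +40 → 40 < 50
No further insolvencies.

10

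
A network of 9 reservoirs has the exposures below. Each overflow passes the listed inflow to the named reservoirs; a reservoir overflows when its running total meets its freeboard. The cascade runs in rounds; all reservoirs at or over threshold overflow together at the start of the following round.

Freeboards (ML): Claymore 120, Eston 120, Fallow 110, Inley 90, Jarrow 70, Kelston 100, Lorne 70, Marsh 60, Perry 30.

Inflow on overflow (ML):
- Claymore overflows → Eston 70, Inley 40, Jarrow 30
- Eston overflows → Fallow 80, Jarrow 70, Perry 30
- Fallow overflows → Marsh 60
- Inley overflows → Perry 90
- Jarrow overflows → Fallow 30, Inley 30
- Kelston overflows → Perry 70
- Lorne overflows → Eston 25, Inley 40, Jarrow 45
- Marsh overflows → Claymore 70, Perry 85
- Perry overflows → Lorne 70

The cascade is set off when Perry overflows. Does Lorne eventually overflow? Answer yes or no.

yes

Round 1 — Perry overflows (initial).
  Lorne: +70 → 70 ≥ 70
Round 2 — Lorne overflows.
  Eston: +25 → 25 < 120
  Inley: +40 → 40 < 90
  Jarrow: +45 → 45 < 70
No further overflows.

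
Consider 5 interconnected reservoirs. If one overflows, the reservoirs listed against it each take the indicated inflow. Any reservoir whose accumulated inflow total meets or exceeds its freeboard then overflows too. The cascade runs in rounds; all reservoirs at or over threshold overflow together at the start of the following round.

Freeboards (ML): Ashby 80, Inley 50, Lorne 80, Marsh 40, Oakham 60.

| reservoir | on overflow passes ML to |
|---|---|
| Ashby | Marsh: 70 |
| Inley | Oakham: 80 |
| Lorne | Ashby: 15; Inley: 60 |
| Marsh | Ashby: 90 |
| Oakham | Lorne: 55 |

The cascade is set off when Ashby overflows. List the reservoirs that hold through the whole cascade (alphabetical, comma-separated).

Inley, Lorne, Oakham

Round 1 — Ashby overflows (initial).
  Marsh: +70 → 70 ≥ 40
Round 2 — Marsh overflows.
No further overflows.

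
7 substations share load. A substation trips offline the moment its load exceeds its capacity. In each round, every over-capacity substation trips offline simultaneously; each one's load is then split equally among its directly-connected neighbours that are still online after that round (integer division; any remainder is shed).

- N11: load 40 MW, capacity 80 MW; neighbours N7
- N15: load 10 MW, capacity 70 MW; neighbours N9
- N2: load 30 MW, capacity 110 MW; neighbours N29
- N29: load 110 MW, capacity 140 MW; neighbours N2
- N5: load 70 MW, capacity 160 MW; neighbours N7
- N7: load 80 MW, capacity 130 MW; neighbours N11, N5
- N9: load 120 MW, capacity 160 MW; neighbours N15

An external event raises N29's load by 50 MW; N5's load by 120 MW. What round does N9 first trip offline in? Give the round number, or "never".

Round 1 — N29 at 160 > 140; N5 at 190 > 160. N29, N5 trip offline.
  N29 sheds 160 MW to N2: 160 each.
    N2: 30+160 = 190 > 110
  N5 sheds 190 MW to N7: 190 each.
    N7: 80+190 = 270 > 130
Round 2 — N2, N7 trip offline.
  N2 sheds 190 MW: no online neighbours, lost.
  N7 sheds 270 MW to N11: 270 each.
    N11: 40+270 = 310 > 80
Round 3 — N11 trips offline.
  N11 sheds 310 MW: no online neighbours, lost.
No further trips.

never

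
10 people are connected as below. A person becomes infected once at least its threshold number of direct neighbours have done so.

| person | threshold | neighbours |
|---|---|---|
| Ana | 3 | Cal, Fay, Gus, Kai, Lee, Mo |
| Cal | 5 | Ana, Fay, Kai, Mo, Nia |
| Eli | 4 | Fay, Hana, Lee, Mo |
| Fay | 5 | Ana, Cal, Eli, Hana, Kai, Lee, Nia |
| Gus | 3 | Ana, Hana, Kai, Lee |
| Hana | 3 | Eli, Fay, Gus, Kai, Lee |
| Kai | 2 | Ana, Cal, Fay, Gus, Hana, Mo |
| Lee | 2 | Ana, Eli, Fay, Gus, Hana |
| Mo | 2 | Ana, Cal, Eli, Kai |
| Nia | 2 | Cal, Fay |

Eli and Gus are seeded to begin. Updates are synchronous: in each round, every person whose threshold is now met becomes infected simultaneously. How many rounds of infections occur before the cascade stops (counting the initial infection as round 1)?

6

Round 1 — Eli, Gus become infected (initial).
Round 2 — checking thresholds:
  Ana: 1 of 6 neighbours < 3, not yet.
  Fay: 1 of 7 neighbours < 5, not yet.
  Hana: 2 of 5 neighbours < 3, not yet.
  Kai: 1 of 6 neighbours < 2, not yet.
  Lee: 2 of 5 neighbours ≥ 2, becomes infected.
  Mo: 1 of 4 neighbours < 2, not yet.
Round 3 — checking thresholds:
  Ana: 2 of 6 neighbours < 3, not yet.
  Fay: 2 of 7 neighbours < 5, not yet.
  Hana: 3 of 5 neighbours ≥ 3, becomes infected.
  Kai: 1 of 6 neighbours < 2, not yet.
  Mo: 1 of 4 neighbours < 2, not yet.
Round 4 — checking thresholds:
  Ana: 2 of 6 neighbours < 3, not yet.
  Fay: 3 of 7 neighbours < 5, not yet.
  Kai: 2 of 6 neighbours ≥ 2, becomes infected.
  Mo: 1 of 4 neighbours < 2, not yet.
Round 5 — checking thresholds:
  Ana: 3 of 6 neighbours ≥ 3, becomes infected.
  Cal: 1 of 5 neighbours < 5, not yet.
  Fay: 4 of 7 neighbours < 5, not yet.
  Mo: 2 of 4 neighbours ≥ 2, becomes infected.
Round 6 — checking thresholds:
  Cal: 3 of 5 neighbours < 5, not yet.
  Fay: 5 of 7 neighbours ≥ 5, becomes infected.
Round 7 — no new infections; cascade stops.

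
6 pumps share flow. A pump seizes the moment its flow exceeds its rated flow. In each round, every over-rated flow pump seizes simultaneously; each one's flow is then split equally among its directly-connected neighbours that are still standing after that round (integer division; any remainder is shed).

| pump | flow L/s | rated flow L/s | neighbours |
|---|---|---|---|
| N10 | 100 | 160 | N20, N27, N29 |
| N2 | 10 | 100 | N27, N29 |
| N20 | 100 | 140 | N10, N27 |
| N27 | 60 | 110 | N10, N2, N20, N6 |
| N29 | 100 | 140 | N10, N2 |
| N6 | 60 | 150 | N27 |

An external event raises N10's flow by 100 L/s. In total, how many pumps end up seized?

5

Round 1 — N10 at 200 > 160. N10 seizes.
  N10 sheds 200 L/s to N20, N27, N29: 66 each (2 lost).
    N20: 100+66 = 166 > 140
    N27: 60+66 = 126 > 110
    N29: 100+66 = 166 > 140
Round 2 — N20, N27, N29 seize.
  N20 sheds 166 L/s: no online neighbours, lost.
  N27 sheds 126 L/s to N2, N6: 63 each.
    N2: 10+63 = 73 ≤ 100
    N6: 60+63 = 123 ≤ 150
  N29 sheds 166 L/s to N2: 166 each.
    N2: 73+166 = 239 > 100
Round 3 — N2 seizes.
  N2 sheds 239 L/s: no online neighbours, lost.
No further seizures.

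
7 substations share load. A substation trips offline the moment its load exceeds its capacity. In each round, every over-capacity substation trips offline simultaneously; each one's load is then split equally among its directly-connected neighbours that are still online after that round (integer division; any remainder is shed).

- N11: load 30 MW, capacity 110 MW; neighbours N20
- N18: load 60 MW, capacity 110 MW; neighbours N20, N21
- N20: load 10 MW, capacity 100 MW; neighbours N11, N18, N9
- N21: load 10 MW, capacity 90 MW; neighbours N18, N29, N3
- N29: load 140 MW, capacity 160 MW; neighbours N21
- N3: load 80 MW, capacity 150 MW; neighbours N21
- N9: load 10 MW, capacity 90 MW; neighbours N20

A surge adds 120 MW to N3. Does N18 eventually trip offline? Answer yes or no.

Round 1 — N3 at 200 > 150. N3 trips offline.
  N3 sheds 200 MW to N21: 200 each.
    N21: 10+200 = 210 > 90
Round 2 — N21 trips offline.
  N21 sheds 210 MW to N18, N29: 105 each.
    N18: 60+105 = 165 > 110
    N29: 140+105 = 245 > 160
Round 3 — N18, N29 trip offline.
  N18 sheds 165 MW to N20: 165 each.
    N20: 10+165 = 175 > 100
  N29 sheds 245 MW: no online neighbours, lost.
Round 4 — N20 trips offline.
  N20 sheds 175 MW to N11, N9: 87 each (1 lost).
    N11: 30+87 = 117 > 110
    N9: 10+87 = 97 > 90
Round 5 — N11, N9 trip offline.
  N11 sheds 117 MW: no online neighbours, lost.
  N9 sheds 97 MW: no online neighbours, lost.
No further trips.

yes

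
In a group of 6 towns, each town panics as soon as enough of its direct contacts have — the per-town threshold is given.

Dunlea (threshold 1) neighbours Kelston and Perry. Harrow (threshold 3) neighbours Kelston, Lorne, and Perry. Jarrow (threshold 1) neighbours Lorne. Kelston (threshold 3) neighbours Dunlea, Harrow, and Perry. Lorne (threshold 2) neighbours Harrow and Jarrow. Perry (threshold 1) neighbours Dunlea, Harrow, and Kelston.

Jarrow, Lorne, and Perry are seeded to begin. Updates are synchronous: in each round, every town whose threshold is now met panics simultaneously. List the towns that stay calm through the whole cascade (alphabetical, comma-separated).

Harrow, Kelston

Round 1 — Jarrow, Lorne, Perry panic (initial).
Round 2 — checking thresholds:
  Dunlea: 1 of 2 neighbours ≥ 1, panics.
  Harrow: 2 of 3 neighbours < 3, below threshold.
  Kelston: 1 of 3 neighbours < 3, below threshold.
Round 3 — no new panics; cascade stops.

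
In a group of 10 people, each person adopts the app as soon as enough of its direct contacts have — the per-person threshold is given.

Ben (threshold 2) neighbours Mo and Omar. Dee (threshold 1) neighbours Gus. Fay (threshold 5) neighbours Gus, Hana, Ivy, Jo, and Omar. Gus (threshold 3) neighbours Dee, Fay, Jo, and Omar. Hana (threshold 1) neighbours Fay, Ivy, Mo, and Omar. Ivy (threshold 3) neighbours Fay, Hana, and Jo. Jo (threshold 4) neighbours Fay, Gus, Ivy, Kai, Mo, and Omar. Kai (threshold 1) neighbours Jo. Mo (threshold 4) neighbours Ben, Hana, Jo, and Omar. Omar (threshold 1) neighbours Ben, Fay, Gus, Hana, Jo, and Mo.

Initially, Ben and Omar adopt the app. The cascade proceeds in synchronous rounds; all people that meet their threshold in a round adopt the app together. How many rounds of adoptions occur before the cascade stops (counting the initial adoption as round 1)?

Round 1 — Ben, Omar adopt the app (initial).
Round 2 — checking thresholds:
  Fay: 1 of 5 neighbours < 5, holds.
  Gus: 1 of 4 neighbours < 3, holds.
  Hana: 1 of 4 neighbours ≥ 1, adopts the app.
  Jo: 1 of 6 neighbours < 4, holds.
  Mo: 2 of 4 neighbours < 4, holds.
Round 3 — no new adoptions; cascade stops.

2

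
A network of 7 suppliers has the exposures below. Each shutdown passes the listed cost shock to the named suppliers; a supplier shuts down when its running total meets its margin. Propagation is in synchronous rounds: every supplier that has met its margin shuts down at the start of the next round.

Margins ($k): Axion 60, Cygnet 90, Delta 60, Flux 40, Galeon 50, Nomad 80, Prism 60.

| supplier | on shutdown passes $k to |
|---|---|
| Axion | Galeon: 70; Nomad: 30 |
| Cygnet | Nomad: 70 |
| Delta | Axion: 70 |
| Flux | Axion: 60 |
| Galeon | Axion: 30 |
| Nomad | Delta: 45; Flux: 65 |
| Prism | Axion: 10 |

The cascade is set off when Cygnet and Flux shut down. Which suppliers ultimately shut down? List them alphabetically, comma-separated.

Round 1 — Cygnet, Flux shut down (initial).
  Axion: +60 → 60 ≥ 60
  Nomad: +70 → 70 < 80
Round 2 — Axion shuts down.
  Galeon: +70 → 70 ≥ 50
  Nomad: +30 → 100 ≥ 80
Round 3 — Galeon, Nomad shut down.
  Delta: +45 → 45 < 60
No further shutdowns.

Axion, Cygnet, Flux, Galeon, Nomad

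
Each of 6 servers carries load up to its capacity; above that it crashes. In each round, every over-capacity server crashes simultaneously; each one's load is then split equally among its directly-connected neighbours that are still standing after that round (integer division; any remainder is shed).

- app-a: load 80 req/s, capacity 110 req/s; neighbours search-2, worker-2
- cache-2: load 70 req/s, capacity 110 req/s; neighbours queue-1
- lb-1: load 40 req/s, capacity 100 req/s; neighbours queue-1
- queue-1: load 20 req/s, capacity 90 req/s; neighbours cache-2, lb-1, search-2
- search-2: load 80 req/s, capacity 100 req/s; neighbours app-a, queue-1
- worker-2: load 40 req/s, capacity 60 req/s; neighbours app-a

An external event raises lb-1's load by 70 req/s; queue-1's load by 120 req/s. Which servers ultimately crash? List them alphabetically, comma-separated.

Round 1 — lb-1 at 110 > 100; queue-1 at 140 > 90. lb-1, queue-1 crash.
  lb-1 sheds 110 req/s: no online neighbours, lost.
  queue-1 sheds 140 req/s to cache-2, search-2: 70 each.
    cache-2: 70+70 = 140 > 110
    search-2: 80+70 = 150 > 100
Round 2 — cache-2, search-2 crash.
  cache-2 sheds 140 req/s: no online neighbours, lost.
  search-2 sheds 150 req/s to app-a: 150 each.
    app-a: 80+150 = 230 > 110
Round 3 — app-a crashes.
  app-a sheds 230 req/s to worker-2: 230 each.
    worker-2: 40+230 = 270 > 60
Round 4 — worker-2 crashes.
  worker-2 sheds 270 req/s: no online neighbours, lost.
No further crashes.

app-a, cache-2, lb-1, queue-1, search-2, worker-2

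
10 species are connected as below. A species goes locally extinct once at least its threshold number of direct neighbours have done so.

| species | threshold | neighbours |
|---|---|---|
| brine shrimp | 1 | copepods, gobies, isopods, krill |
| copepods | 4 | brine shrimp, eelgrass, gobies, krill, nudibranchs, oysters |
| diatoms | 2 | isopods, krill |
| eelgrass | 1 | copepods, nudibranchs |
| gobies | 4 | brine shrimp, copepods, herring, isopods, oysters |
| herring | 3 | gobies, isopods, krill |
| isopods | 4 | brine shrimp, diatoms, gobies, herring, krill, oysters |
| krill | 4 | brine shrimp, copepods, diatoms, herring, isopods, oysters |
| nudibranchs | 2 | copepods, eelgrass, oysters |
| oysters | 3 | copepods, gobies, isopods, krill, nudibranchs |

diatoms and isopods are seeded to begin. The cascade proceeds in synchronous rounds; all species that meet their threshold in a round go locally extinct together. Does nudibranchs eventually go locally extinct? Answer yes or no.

no

Round 1 — diatoms, isopods go locally extinct (initial).
Round 2 — checking thresholds:
  brine shrimp: 1 of 4 neighbours ≥ 1, goes locally extinct.
  gobies: 1 of 5 neighbours < 4, below threshold.
  herring: 1 of 3 neighbours < 3, below threshold.
  krill: 2 of 6 neighbours < 4, below threshold.
  oysters: 1 of 5 neighbours < 3, below threshold.
Round 3 — no new extinctions; cascade stops.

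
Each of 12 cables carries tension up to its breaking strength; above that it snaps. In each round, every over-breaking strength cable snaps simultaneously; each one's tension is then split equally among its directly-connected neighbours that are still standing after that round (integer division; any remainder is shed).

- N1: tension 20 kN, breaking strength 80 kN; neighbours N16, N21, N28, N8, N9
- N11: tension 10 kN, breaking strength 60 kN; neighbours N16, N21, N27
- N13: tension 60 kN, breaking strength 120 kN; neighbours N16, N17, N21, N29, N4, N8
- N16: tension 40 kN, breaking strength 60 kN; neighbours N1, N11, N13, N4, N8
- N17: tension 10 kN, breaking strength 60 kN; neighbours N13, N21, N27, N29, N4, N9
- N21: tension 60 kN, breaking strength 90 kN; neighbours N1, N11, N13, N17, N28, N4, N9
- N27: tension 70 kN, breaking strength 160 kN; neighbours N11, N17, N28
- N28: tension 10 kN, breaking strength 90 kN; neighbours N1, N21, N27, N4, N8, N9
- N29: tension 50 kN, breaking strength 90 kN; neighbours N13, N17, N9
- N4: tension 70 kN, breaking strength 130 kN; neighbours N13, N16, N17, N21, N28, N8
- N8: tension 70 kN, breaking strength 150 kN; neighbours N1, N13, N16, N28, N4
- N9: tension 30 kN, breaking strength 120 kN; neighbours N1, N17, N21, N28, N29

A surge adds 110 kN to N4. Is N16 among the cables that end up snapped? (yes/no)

yes

Round 1 — N4 at 180 > 130. N4 snaps.
  N4 sheds 180 kN to N13, N16, N17, N21, N28, N8: 30 each.
    N13: 60+30 = 90 ≤ 120
    N16: 40+30 = 70 > 60
    N17: 10+30 = 40 ≤ 60
    N21: 60+30 = 90 ≤ 90
    N28: 10+30 = 40 ≤ 90
    N8: 70+30 = 100 ≤ 150
Round 2 — N16 snaps.
  N16 sheds 70 kN to N1, N11, N13, N8: 17 each (2 lost).
    N1: 20+17 = 37 ≤ 80
    N11: 10+17 = 27 ≤ 60
    N13: 90+17 = 107 ≤ 120
    N8: 100+17 = 117 ≤ 150
No further breaks.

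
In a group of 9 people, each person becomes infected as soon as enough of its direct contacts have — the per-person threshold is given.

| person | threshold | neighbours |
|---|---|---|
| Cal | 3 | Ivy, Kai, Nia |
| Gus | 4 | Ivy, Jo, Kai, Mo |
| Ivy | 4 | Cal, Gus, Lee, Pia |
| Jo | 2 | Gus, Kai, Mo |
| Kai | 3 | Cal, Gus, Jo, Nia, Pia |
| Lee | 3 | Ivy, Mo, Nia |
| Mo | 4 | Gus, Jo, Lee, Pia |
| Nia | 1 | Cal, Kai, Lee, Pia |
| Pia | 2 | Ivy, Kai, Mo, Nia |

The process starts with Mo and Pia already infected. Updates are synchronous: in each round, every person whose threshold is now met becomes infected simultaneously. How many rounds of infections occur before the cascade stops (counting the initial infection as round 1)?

2

Round 1 — Mo, Pia become infected (initial).
Round 2 — checking thresholds:
  Gus: 1 of 4 neighbours < 4, not yet.
  Ivy: 1 of 4 neighbours < 4, not yet.
  Jo: 1 of 3 neighbours < 2, not yet.
  Kai: 1 of 5 neighbours < 3, not yet.
  Lee: 1 of 3 neighbours < 3, not yet.
  Nia: 1 of 4 neighbours ≥ 1, becomes infected.
Round 3 — no new infections; cascade stops.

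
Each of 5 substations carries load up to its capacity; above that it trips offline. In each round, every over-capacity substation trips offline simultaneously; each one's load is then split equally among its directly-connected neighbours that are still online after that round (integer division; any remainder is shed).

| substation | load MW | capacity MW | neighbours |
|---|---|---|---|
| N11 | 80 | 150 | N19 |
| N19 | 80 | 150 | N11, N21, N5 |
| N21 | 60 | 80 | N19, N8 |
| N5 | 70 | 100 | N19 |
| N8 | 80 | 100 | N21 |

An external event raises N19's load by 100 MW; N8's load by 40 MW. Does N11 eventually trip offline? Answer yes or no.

no

Round 1 — N19 at 180 > 150; N8 at 120 > 100. N19, N8 trip offline.
  N19 sheds 180 MW to N11, N21, N5: 60 each.
    N11: 80+60 = 140 ≤ 150
    N21: 60+60 = 120 > 80
    N5: 70+60 = 130 > 100
  N8 sheds 120 MW to N21: 120 each.
    N21: 120+120 = 240 > 80
Round 2 — N21, N5 trip offline.
  N21 sheds 240 MW: no online neighbours, lost.
  N5 sheds 130 MW: no online neighbours, lost.
No further trips.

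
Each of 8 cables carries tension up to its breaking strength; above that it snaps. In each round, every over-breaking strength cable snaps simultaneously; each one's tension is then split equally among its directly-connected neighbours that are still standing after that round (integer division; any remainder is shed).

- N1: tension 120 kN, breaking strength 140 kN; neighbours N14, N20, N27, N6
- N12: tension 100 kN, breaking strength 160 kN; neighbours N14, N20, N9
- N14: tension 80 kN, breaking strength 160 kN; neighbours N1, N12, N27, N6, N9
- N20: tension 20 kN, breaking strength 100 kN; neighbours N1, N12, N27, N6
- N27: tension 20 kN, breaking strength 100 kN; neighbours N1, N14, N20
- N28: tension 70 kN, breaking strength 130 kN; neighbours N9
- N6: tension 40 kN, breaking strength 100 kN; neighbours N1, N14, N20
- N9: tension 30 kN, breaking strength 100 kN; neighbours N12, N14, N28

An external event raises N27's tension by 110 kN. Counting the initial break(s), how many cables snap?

Round 1 — N27 at 130 > 100. N27 snaps.
  N27 sheds 130 kN to N1, N14, N20: 43 each (1 lost).
    N1: 120+43 = 163 > 140
    N14: 80+43 = 123 ≤ 160
    N20: 20+43 = 63 ≤ 100
Round 2 — N1 snaps.
  N1 sheds 163 kN to N14, N20, N6: 54 each (1 lost).
    N14: 123+54 = 177 > 160
    N20: 63+54 = 117 > 100
    N6: 40+54 = 94 ≤ 100
Round 3 — N14, N20 snap.
  N14 sheds 177 kN to N12, N6, N9: 59 each.
    N12: 100+59 = 159 ≤ 160
    N6: 94+59 = 153 > 100
    N9: 30+59 = 89 ≤ 100
  N20 sheds 117 kN to N12, N6: 58 each (1 lost).
    N12: 159+58 = 217 > 160
    N6: 153+58 = 211 > 100
Round 4 — N12, N6 snap.
  N12 sheds 217 kN to N9: 217 each.
    N9: 89+217 = 306 > 100
  N6 sheds 211 kN: no online neighbours, lost.
Round 5 — N9 snaps.
  N9 sheds 306 kN to N28: 306 each.
    N28: 70+306 = 376 > 130
Round 6 — N28 snaps.
  N28 sheds 376 kN: no online neighbours, lost.
No further breaks.

8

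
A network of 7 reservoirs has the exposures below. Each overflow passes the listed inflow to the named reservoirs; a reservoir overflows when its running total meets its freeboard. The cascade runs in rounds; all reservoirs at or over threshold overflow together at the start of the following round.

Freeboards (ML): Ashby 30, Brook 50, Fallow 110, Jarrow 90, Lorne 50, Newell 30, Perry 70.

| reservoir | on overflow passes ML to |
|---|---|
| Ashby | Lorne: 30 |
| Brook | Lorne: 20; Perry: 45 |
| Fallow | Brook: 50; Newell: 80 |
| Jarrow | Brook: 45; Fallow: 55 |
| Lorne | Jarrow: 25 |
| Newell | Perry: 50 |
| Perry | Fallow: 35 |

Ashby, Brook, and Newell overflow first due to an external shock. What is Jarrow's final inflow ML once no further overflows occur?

25

Round 1 — Ashby, Brook, Newell overflow (initial).
  Lorne: +30+20 → 50 ≥ 50
  Perry: +45+50 → 95 ≥ 70
Round 2 — Lorne, Perry overflow.
  Fallow: +35 → 35 < 110
  Jarrow: +25 → 25 < 90
No further overflows.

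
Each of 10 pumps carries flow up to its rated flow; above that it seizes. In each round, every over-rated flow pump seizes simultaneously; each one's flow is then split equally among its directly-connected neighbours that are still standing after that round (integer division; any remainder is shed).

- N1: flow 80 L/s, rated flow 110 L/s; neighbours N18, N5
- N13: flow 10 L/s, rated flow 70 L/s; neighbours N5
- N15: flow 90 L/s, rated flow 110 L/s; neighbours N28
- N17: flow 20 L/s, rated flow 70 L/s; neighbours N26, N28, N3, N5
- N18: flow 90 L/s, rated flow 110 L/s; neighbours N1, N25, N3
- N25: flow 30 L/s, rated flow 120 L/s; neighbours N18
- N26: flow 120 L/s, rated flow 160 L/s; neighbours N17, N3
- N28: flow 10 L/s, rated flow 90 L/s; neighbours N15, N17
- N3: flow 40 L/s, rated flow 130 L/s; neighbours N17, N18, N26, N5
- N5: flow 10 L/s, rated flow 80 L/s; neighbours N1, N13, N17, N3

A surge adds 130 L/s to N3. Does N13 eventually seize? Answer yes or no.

Round 1 — N3 at 170 > 130. N3 seizes.
  N3 sheds 170 L/s to N17, N18, N26, N5: 42 each (2 lost).
    N17: 20+42 = 62 ≤ 70
    N18: 90+42 = 132 > 110
    N26: 120+42 = 162 > 160
    N5: 10+42 = 52 ≤ 80
Round 2 — N18, N26 seize.
  N18 sheds 132 L/s to N1, N25: 66 each.
    N1: 80+66 = 146 > 110
    N25: 30+66 = 96 ≤ 120
  N26 sheds 162 L/s to N17: 162 each.
    N17: 62+162 = 224 > 70
Round 3 — N1, N17 seize.
  N1 sheds 146 L/s to N5: 146 each.
    N5: 52+146 = 198 > 80
  N17 sheds 224 L/s to N28, N5: 112 each.
    N28: 10+112 = 122 > 90
    N5: 198+112 = 310 > 80
Round 4 — N28, N5 seize.
  N28 sheds 122 L/s to N15: 122 each.
    N15: 90+122 = 212 > 110
  N5 sheds 310 L/s to N13: 310 each.
    N13: 10+310 = 320 > 70
Round 5 — N13, N15 seize.
  N13 sheds 320 L/s: no online neighbours, lost.
  N15 sheds 212 L/s: no online neighbours, lost.
No further seizures.

yes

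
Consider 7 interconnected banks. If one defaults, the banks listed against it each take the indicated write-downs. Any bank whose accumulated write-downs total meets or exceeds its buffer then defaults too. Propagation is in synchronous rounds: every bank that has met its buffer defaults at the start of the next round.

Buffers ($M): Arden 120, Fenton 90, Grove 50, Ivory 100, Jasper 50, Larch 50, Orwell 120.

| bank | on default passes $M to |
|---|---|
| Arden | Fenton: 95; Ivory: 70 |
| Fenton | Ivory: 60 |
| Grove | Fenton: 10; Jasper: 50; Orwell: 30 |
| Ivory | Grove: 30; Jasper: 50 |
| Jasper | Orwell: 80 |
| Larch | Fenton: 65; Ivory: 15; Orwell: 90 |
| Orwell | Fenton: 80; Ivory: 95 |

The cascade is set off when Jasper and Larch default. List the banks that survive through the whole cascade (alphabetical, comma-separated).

Arden, Grove

Round 1 — Jasper, Larch default (initial).
  Fenton: +65 → 65 < 90
  Ivory: +15 → 15 < 100
  Orwell: +80+90 → 170 ≥ 120
Round 2 — Orwell defaults.
  Fenton: +80 → 145 ≥ 90
  Ivory: +95 → 110 ≥ 100
Round 3 — Fenton, Ivory default.
  Grove: +30 → 30 < 50
No further defaults.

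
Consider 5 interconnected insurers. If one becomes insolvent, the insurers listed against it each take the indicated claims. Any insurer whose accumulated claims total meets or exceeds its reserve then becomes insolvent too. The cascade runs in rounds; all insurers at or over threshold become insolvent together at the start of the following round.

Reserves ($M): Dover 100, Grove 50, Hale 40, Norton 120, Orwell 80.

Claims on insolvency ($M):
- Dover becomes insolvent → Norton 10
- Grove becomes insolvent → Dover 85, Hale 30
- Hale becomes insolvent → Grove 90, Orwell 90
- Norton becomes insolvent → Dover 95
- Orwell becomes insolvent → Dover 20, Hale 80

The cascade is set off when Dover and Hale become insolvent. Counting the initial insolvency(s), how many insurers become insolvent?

Round 1 — Dover, Hale become insolvent (initial).
  Grove: +90 → 90 ≥ 50
  Norton: +10 → 10 < 120
  Orwell: +90 → 90 ≥ 80
Round 2 — Grove, Orwell become insolvent.
No further insolvencies.

4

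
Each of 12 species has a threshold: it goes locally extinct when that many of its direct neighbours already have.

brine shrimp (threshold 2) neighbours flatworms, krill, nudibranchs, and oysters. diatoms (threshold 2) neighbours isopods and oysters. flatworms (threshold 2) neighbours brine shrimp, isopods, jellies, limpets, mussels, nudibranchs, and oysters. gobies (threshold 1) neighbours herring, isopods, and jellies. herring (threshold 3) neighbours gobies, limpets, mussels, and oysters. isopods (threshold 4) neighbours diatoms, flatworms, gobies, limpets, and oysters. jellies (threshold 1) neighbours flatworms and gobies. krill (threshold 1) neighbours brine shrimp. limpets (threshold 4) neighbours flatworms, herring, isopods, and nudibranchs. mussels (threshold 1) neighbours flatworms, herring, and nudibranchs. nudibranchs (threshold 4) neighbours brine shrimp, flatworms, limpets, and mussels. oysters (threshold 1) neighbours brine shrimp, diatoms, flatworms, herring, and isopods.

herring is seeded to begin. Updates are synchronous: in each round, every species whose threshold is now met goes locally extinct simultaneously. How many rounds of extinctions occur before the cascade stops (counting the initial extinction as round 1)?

Round 1 — herring goes locally extinct (initial).
Round 2 — checking thresholds:
  gobies: 1 of 3 neighbours ≥ 1, goes locally extinct.
  limpets: 1 of 4 neighbours < 4, holds.
  mussels: 1 of 3 neighbours ≥ 1, goes locally extinct.
  oysters: 1 of 5 neighbours ≥ 1, goes locally extinct.
Round 3 — checking thresholds:
  brine shrimp: 1 of 4 neighbours < 2, holds.
  diatoms: 1 of 2 neighbours < 2, holds.
  flatworms: 2 of 7 neighbours ≥ 2, goes locally extinct.
  isopods: 2 of 5 neighbours < 4, holds.
  jellies: 1 of 2 neighbours ≥ 1, goes locally extinct.
  limpets: 1 of 4 neighbours < 4, holds.
  nudibranchs: 1 of 4 neighbours < 4, holds.
Round 4 — checking thresholds:
  brine shrimp: 2 of 4 neighbours ≥ 2, goes locally extinct.
  diatoms: 1 of 2 neighbours < 2, holds.
  isopods: 3 of 5 neighbours < 4, holds.
  limpets: 2 of 4 neighbours < 4, holds.
  nudibranchs: 2 of 4 neighbours < 4, holds.
Round 5 — checking thresholds:
  diatoms: 1 of 2 neighbours < 2, holds.
  isopods: 3 of 5 neighbours < 4, holds.
  krill: 1 of 1 neighbours ≥ 1, goes locally extinct.
  limpets: 2 of 4 neighbours < 4, holds.
  nudibranchs: 3 of 4 neighbours < 4, holds.
Round 6 — no new extinctions; cascade stops.

5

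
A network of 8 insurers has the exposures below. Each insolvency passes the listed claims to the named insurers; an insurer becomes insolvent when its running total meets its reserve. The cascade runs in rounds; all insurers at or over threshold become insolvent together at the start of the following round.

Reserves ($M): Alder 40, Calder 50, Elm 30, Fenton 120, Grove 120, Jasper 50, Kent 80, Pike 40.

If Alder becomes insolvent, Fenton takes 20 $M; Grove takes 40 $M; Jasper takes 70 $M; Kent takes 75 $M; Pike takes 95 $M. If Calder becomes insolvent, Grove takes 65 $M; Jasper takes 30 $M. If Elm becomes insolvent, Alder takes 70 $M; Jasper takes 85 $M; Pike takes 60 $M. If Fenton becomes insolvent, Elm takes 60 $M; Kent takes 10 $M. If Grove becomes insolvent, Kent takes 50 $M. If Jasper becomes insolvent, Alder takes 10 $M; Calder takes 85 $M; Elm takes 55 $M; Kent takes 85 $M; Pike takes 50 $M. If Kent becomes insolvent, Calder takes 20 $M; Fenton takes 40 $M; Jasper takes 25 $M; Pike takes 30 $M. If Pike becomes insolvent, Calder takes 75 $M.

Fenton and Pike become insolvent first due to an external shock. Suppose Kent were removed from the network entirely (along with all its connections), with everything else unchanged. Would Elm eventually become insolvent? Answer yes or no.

With Kent removed:
Round 1 — Fenton, Pike become insolvent (initial).
  Calder: +75 → 75 ≥ 50
  Elm: +60 → 60 ≥ 30
Round 2 — Calder, Elm become insolvent.
  Alder: +70 → 70 ≥ 40
  Grove: +65 → 65 < 120
  Jasper: +30+85 → 115 ≥ 50
Round 3 — Alder, Jasper become insolvent.
  Grove: +40 → 105 < 120
No further insolvencies.

yes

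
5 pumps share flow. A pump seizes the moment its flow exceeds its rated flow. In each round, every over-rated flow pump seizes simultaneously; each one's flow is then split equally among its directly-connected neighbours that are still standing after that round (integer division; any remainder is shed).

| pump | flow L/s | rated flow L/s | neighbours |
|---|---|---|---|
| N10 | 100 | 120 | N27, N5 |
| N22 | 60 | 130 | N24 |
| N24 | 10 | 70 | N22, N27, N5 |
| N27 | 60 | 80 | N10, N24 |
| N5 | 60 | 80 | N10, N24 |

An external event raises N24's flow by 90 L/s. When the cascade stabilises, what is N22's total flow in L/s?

Round 1 — N24 at 100 > 70. N24 seizes.
  N24 sheds 100 L/s to N22, N27, N5: 33 each (1 lost).
    N22: 60+33 = 93 ≤ 130
    N27: 60+33 = 93 > 80
    N5: 60+33 = 93 > 80
Round 2 — N27, N5 seize.
  N27 sheds 93 L/s to N10: 93 each.
    N10: 100+93 = 193 > 120
  N5 sheds 93 L/s to N10: 93 each.
    N10: 193+93 = 286 > 120
Round 3 — N10 seizes.
  N10 sheds 286 L/s: no online neighbours, lost.
No further seizures.

93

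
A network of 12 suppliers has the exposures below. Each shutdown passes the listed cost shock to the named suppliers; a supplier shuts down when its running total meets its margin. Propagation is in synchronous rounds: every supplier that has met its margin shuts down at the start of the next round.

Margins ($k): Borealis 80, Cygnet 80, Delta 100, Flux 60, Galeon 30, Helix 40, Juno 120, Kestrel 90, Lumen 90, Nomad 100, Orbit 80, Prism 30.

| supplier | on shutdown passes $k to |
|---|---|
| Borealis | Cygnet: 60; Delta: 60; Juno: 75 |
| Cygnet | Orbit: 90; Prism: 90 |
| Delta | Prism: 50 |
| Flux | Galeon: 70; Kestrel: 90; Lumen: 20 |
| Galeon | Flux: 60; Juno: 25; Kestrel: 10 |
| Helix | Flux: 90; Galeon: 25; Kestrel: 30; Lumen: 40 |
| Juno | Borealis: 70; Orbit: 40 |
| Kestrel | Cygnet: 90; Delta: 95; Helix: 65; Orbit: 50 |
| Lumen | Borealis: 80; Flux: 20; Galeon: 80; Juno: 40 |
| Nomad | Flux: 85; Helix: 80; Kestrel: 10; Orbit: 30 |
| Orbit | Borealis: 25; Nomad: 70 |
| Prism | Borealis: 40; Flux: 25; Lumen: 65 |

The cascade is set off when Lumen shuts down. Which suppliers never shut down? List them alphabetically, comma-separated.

Round 1 — Lumen shuts down (initial).
  Borealis: +80 → 80 ≥ 80
  Flux: +20 → 20 < 60
  Galeon: +80 → 80 ≥ 30
  Juno: +40 → 40 < 120
Round 2 — Borealis, Galeon shut down.
  Cygnet: +60 → 60 < 80
  Delta: +60 → 60 < 100
  Flux: +60 → 80 ≥ 60
  Juno: +75+25 → 140 ≥ 120
  Kestrel: +10 → 10 < 90
Round 3 — Flux, Juno shut down.
  Kestrel: +90 → 100 ≥ 90
  Orbit: +40 → 40 < 80
Round 4 — Kestrel shuts down.
  Cygnet: +90 → 150 ≥ 80
  Delta: +95 → 155 ≥ 100
  Helix: +65 → 65 ≥ 40
  Orbit: +50 → 90 ≥ 80
Round 5 — Cygnet, Delta, Helix, Orbit shut down.
  Nomad: +70 → 70 < 100
  Prism: +90+50 → 140 ≥ 30
Round 6 — Prism shuts down.
No further shutdowns.

Nomad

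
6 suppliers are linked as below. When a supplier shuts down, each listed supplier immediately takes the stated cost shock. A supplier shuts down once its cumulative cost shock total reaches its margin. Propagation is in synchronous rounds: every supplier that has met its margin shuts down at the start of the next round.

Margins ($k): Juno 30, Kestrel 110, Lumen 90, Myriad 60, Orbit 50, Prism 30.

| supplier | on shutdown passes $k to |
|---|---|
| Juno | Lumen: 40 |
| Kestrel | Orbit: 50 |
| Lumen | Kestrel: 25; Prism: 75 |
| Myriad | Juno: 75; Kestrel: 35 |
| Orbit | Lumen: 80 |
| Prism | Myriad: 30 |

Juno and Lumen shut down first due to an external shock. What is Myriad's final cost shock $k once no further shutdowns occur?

Round 1 — Juno, Lumen shut down (initial).
  Kestrel: +25 → 25 < 110
  Prism: +75 → 75 ≥ 30
Round 2 — Prism shuts down.
  Myriad: +30 → 30 < 60
No further shutdowns.

30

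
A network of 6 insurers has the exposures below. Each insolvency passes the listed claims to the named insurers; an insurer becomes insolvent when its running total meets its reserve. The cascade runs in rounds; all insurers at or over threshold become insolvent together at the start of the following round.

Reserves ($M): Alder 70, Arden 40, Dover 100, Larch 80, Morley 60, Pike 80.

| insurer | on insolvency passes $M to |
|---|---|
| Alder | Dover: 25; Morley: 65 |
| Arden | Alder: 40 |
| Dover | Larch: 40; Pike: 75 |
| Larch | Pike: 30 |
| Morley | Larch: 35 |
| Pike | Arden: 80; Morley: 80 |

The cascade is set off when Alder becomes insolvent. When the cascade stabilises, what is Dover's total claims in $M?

25

Round 1 — Alder becomes insolvent (initial).
  Dover: +25 → 25 < 100
  Morley: +65 → 65 ≥ 60
Round 2 — Morley becomes insolvent.
  Larch: +35 → 35 < 80
No further insolvencies.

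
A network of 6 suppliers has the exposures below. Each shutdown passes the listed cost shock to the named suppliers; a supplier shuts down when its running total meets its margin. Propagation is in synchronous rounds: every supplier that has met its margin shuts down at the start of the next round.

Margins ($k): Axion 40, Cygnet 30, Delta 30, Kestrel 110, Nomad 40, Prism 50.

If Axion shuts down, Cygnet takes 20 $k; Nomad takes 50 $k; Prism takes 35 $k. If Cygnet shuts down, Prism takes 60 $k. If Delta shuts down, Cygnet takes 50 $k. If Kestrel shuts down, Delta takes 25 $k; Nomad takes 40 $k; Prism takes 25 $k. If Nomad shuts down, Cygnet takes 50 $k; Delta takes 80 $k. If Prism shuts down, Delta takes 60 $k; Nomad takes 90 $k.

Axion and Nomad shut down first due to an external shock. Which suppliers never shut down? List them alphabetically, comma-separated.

Kestrel

Round 1 — Axion, Nomad shut down (initial).
  Cygnet: +20+50 → 70 ≥ 30
  Delta: +80 → 80 ≥ 30
  Prism: +35 → 35 < 50
Round 2 — Cygnet, Delta shut down.
  Prism: +60 → 95 ≥ 50
Round 3 — Prism shuts down.
No further shutdowns.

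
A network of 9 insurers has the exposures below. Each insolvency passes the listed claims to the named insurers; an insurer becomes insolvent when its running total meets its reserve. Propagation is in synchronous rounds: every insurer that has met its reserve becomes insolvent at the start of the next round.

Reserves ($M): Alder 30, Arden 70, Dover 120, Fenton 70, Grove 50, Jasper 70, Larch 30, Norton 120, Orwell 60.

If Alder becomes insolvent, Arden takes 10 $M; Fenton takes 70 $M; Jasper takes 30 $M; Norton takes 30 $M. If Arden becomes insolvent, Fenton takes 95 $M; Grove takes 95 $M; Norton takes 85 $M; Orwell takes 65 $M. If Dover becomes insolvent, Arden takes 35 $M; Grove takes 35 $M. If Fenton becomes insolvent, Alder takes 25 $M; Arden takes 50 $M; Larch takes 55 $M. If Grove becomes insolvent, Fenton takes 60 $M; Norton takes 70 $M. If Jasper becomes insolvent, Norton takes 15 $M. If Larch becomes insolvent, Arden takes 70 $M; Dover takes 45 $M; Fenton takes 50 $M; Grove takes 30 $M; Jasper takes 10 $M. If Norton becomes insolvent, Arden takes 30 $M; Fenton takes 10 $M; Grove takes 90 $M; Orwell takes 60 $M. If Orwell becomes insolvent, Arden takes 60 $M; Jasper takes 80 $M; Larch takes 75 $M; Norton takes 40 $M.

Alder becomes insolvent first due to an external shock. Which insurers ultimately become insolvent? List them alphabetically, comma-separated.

Round 1 — Alder becomes insolvent (initial).
  Arden: +10 → 10 < 70
  Fenton: +70 → 70 ≥ 70
  Jasper: +30 → 30 < 70
  Norton: +30 → 30 < 120
Round 2 — Fenton becomes insolvent.
  Arden: +50 → 60 < 70
  Larch: +55 → 55 ≥ 30
Round 3 — Larch becomes insolvent.
  Arden: +70 → 130 ≥ 70
  Dover: +45 → 45 < 120
  Grove: +30 → 30 < 50
  Jasper: +10 → 40 < 70
Round 4 — Arden becomes insolvent.
  Grove: +95 → 125 ≥ 50
  Norton: +85 → 115 < 120
  Orwell: +65 → 65 ≥ 60
Round 5 — Grove, Orwell become insolvent.
  Jasper: +80 → 120 ≥ 70
  Norton: +70+40 → 225 ≥ 120
Round 6 — Jasper, Norton become insolvent.
No further insolvencies.

Alder, Arden, Fenton, Grove, Jasper, Larch, Norton, Orwell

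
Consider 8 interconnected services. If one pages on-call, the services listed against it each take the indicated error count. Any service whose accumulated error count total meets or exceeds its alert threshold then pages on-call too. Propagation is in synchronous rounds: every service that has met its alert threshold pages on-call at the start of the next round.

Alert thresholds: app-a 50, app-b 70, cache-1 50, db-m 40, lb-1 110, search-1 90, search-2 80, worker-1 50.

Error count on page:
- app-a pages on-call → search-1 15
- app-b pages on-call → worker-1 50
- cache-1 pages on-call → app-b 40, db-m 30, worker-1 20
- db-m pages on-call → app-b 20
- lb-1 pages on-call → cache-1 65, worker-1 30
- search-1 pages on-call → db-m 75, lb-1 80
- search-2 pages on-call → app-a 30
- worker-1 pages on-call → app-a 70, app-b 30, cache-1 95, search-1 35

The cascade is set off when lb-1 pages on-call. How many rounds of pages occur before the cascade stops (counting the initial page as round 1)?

Round 1 — lb-1 pages on-call (initial).
  cache-1: +65 → 65 ≥ 50
  worker-1: +30 → 30 < 50
Round 2 — cache-1 pages on-call.
  app-b: +40 → 40 < 70
  db-m: +30 → 30 < 40
  worker-1: +20 → 50 ≥ 50
Round 3 — worker-1 pages on-call.
  app-a: +70 → 70 ≥ 50
  app-b: +30 → 70 ≥ 70
  search-1: +35 → 35 < 90
Round 4 — app-a, app-b page on-call.
  search-1: +15 → 50 < 90
No further pages.

4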